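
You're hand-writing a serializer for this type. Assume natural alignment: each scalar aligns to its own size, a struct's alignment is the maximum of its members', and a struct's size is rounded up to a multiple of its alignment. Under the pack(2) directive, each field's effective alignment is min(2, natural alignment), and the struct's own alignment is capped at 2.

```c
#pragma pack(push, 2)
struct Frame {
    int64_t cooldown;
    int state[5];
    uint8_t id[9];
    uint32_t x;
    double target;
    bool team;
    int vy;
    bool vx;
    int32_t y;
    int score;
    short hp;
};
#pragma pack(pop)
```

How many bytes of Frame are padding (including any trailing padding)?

3

0..8  cooldown  (8B, 2-aligned)
8..28  state  (20B, 2-aligned)
28..37  id  (9B, 1-aligned)
37..38  -- padding (1B)
38..42  x  (4B, 2-aligned)
42..50  target  (8B, 2-aligned)
50..51  team  (1B, 1-aligned)
51..52  -- padding (1B)
52..56  vy  (4B, 2-aligned)
56..57  vx  (1B, 1-aligned)
57..58  -- padding (1B)
58..62  y  (4B, 2-aligned)
62..66  score  (4B, 2-aligned)
66..68  hp  (2B, 2-aligned)
sizeof = 68, alignof = 2
data bytes 65, size 68 → padding 3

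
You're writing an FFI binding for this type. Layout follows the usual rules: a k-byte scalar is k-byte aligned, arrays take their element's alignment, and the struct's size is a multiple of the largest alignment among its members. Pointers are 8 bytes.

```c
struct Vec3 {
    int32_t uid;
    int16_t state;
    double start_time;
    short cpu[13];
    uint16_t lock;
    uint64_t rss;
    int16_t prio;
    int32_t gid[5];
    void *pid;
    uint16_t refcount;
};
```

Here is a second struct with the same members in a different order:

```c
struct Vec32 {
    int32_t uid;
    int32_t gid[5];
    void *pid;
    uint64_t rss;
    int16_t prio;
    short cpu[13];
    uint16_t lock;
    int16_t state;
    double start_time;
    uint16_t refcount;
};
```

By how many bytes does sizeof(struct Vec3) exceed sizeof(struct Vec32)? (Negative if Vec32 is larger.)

0..4  uid  (4B, 4-aligned)
4..6  state  (2B, 2-aligned)
6..8  -- padding (2B)
8..16  start_time  (8B, 8-aligned)
16..42  cpu  (26B, 2-aligned)
42..44  lock  (2B, 2-aligned)
44..48  -- padding (4B)
48..56  rss  (8B, 8-aligned)
56..58  prio  (2B, 2-aligned)
58..60  -- padding (2B)
60..80  gid  (20B, 4-aligned)
80..88  pid  (8B, 8-aligned)
88..90  refcount  (2B, 2-aligned)
90..96  -- tail padding (6B)
sizeof = 96, alignof = 8
— Vec32 —
0..4  uid  (4B, 4-aligned)
4..24  gid  (20B, 4-aligned)
24..32  pid  (8B, 8-aligned)
32..40  rss  (8B, 8-aligned)
40..42  prio  (2B, 2-aligned)
42..68  cpu  (26B, 2-aligned)
68..70  lock  (2B, 2-aligned)
70..72  state  (2B, 2-aligned)
72..80  start_time  (8B, 8-aligned)
80..82  refcount  (2B, 2-aligned)
82..88  -- tail padding (6B)
sizeof = 88, alignof = 8
96 − 88 = 8

8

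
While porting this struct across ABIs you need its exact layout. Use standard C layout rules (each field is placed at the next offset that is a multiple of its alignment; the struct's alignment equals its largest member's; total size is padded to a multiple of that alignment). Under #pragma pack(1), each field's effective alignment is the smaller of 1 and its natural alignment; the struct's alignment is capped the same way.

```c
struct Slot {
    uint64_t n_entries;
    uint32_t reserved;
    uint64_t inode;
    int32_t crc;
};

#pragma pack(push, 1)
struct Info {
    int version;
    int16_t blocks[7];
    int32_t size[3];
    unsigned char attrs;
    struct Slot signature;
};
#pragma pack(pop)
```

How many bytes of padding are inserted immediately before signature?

Slot: n_entries at 0 (size 8, align 8) → ends 8; reserved at 8 (size 4, align 4) → ends 12; pad 4 to align 8 for inode; inode at 16 (size 8, align 8) → ends 24; crc at 24 (size 4, align 4) → ends 28; tail pad 4 to reach multiple of 8; total 32 bytes, alignment 8
version at 0 (size 4, align 1) → ends 4
blocks at 4 (size 14, align 1) → ends 18
size at 18 (size 12, align 1) → ends 30
attrs at 30 (size 1, align 1) → ends 31
signature at 31 (size 32, align 1) → ends 63

0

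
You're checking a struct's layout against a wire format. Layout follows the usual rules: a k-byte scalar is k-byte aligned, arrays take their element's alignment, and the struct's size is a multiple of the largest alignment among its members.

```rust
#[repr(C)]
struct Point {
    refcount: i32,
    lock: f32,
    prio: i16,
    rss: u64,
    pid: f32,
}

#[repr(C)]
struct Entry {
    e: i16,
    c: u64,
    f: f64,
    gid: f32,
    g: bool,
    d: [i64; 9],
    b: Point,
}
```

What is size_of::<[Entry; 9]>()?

1224

Point: 0..4  refcount  (4B, 4-aligned); 4..8  lock  (4B, 4-aligned); 8..10  prio  (2B, 2-aligned); 10..16  -- padding (6B); 16..24  rss  (8B, 8-aligned); 24..28  pid  (4B, 4-aligned); 28..32  -- tail padding (4B); sizeof = 32, alignof = 8
0..2  e  (2B, 2-aligned)
2..8  -- padding (6B)
8..16  c  (8B, 8-aligned)
16..24  f  (8B, 8-aligned)
24..28  gid  (4B, 4-aligned)
28..29  g  (1B, 1-aligned)
29..32  -- padding (3B)
32..104  d  (72B, 8-aligned)
104..136  b  (32B, 8-aligned)
sizeof = 136, alignof = 8
array of 9: 9 × 136 = 1224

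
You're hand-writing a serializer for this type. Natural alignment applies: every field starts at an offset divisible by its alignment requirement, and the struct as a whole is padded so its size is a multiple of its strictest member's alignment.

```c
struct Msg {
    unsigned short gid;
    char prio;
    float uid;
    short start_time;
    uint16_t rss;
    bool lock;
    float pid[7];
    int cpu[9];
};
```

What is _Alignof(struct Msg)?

4

member alignments: gid=2, prio=1, uid=4, start_time=2, rss=2, lock=1, pid=4, cpu=4
max = 4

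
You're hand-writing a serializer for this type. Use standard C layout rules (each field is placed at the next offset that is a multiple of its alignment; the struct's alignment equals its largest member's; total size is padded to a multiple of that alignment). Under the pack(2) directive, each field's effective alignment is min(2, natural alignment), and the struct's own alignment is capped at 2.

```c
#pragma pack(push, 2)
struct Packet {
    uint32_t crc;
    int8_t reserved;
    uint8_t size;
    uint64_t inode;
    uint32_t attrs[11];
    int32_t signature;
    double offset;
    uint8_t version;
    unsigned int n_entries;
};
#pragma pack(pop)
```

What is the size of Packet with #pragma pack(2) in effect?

76

0..4  crc  (4B, 2-aligned)
4..5  reserved  (1B, 1-aligned)
5..6  size  (1B, 1-aligned)
6..14  inode  (8B, 2-aligned)
14..58  attrs  (44B, 2-aligned)
58..62  signature  (4B, 2-aligned)
62..70  offset  (8B, 2-aligned)
70..71  version  (1B, 1-aligned)
71..72  -- padding (1B)
72..76  n_entries  (4B, 2-aligned)
sizeof = 76, alignof = 2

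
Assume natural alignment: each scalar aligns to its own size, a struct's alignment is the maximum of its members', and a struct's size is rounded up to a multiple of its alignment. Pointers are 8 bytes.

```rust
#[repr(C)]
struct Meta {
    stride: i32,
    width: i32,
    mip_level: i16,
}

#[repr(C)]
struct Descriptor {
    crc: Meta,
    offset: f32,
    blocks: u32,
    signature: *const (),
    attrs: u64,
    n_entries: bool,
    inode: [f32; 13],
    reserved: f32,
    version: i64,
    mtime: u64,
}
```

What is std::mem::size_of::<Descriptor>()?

120 bytes

Meta: @0: stride [4B, align 4] → 4; @4: width [4B, align 4] → 8; @8: mip_level [2B, align 2] → 10; +2 tail pad (align 4); size 12, align 4
@0: crc [12B, align 4] → 12
@12: offset [4B, align 4] → 16
@16: blocks [4B, align 4] → 20
+4 pad (align 8)
@24: signature [8B, align 8] → 32
@32: attrs [8B, align 8] → 40
@40: n_entries [1B, align 1] → 41
+3 pad (align 4)
@44: inode [52B, align 4] → 96
@96: reserved [4B, align 4] → 100
+4 pad (align 8)
@104: version [8B, align 8] → 112
@112: mtime [8B, align 8] → 120
size 120, align 8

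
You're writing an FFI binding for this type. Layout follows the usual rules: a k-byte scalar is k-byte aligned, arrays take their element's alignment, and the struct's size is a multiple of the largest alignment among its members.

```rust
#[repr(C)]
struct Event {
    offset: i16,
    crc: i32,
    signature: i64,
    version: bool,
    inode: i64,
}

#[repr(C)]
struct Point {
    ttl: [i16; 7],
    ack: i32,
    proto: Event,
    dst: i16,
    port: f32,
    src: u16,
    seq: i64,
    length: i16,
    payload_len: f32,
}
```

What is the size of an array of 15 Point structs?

Event: 0..2  offset  (2B, 2-aligned); 2..4  -- padding (2B); 4..8  crc  (4B, 4-aligned); 8..16  signature  (8B, 8-aligned); 16..17  version  (1B, 1-aligned); 17..24  -- padding (7B); 24..32  inode  (8B, 8-aligned); sizeof = 32, alignof = 8
0..14  ttl  (14B, 2-aligned)
14..16  -- padding (2B)
16..20  ack  (4B, 4-aligned)
20..24  -- padding (4B)
24..56  proto  (32B, 8-aligned)
56..58  dst  (2B, 2-aligned)
58..60  -- padding (2B)
60..64  port  (4B, 4-aligned)
64..66  src  (2B, 2-aligned)
66..72  -- padding (6B)
72..80  seq  (8B, 8-aligned)
80..82  length  (2B, 2-aligned)
82..84  -- padding (2B)
84..88  payload_len  (4B, 4-aligned)
sizeof = 88, alignof = 8
array of 15: 15 × 88 = 1320

1320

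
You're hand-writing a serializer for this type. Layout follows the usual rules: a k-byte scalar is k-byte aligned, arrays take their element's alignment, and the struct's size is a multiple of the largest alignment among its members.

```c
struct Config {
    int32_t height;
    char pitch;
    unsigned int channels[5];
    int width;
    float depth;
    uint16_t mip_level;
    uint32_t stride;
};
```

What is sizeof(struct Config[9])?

0..4  height  (4B, 4-aligned)
4..5  pitch  (1B, 1-aligned)
5..8  -- padding (3B)
8..28  channels  (20B, 4-aligned)
28..32  width  (4B, 4-aligned)
32..36  depth  (4B, 4-aligned)
36..38  mip_level  (2B, 2-aligned)
38..40  -- padding (2B)
40..44  stride  (4B, 4-aligned)
sizeof = 44, alignof = 4
array of 9: 9 × 44 = 396

396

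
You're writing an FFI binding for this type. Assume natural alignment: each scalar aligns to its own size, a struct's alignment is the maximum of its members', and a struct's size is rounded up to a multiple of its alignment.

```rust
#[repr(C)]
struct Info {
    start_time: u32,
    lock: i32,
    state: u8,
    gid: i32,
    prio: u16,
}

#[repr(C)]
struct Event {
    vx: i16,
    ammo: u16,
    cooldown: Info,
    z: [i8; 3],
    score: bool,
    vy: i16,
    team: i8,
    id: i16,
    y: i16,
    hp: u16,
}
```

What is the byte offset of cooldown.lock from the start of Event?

Info: @0: start_time [4B, align 4] → 4; @4: lock [4B, align 4] → 8; @8: state [1B, align 1] → 9; +3 pad (align 4); @12: gid [4B, align 4] → 16; @16: prio [2B, align 2] → 18; +2 tail pad (align 4); size 20, align 4
@0: vx [2B, align 2] → 2
@2: ammo [2B, align 2] → 4
@4: cooldown [20B, align 4] → 24
within Info: lock at 4
4 + 4 = 8

8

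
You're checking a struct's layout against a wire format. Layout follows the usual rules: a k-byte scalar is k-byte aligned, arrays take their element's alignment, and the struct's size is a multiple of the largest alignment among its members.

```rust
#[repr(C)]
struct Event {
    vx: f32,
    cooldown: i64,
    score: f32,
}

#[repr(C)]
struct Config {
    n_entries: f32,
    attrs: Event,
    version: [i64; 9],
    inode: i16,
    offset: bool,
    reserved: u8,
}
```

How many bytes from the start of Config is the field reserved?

Event: vx at 0 (size 4, align 4) → ends 4; pad 4 to align 8 for cooldown; cooldown at 8 (size 8, align 8) → ends 16; score at 16 (size 4, align 4) → ends 20; tail pad 4 to reach multiple of 8; total 24 bytes, alignment 8
n_entries at 0 (size 4, align 4) → ends 4
pad 4 to align 8 for attrs
attrs at 8 (size 24, align 8) → ends 32
version at 32 (size 72, align 8) → ends 104
inode at 104 (size 2, align 2) → ends 106
offset at 106 (size 1, align 1) → ends 107
reserved at 107 (size 1, align 1) → ends 108

107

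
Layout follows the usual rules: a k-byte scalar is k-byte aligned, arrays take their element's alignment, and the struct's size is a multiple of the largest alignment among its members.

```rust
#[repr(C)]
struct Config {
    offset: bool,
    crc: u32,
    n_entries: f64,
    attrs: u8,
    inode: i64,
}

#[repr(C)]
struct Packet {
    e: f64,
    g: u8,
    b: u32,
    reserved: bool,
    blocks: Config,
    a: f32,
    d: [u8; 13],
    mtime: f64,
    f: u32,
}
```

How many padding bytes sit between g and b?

Config: 0..1  offset  (1B, 1-aligned); 1..4  -- padding (3B); 4..8  crc  (4B, 4-aligned); 8..16  n_entries  (8B, 8-aligned); 16..17  attrs  (1B, 1-aligned); 17..24  -- padding (7B); 24..32  inode  (8B, 8-aligned); sizeof = 32, alignof = 8
0..8  e  (8B, 8-aligned)
8..9  g  (1B, 1-aligned)
9..12  -- padding (3B)
12..16  b  (4B, 4-aligned)

3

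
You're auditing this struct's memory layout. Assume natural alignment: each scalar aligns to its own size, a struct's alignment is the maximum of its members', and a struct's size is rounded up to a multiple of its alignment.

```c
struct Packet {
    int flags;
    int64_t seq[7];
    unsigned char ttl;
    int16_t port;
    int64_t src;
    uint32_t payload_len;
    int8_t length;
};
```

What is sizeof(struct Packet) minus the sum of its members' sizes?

12

flags at 0 (size 4, align 4) → ends 4
pad 4 to align 8 for seq
seq at 8 (size 56, align 8) → ends 64
ttl at 64 (size 1, align 1) → ends 65
pad 1 to align 2 for port
port at 66 (size 2, align 2) → ends 68
pad 4 to align 8 for src
src at 72 (size 8, align 8) → ends 80
payload_len at 80 (size 4, align 4) → ends 84
length at 84 (size 1, align 1) → ends 85
tail pad 3 to reach multiple of 8
total 88 bytes, alignment 8
data bytes 76, size 88 → padding 12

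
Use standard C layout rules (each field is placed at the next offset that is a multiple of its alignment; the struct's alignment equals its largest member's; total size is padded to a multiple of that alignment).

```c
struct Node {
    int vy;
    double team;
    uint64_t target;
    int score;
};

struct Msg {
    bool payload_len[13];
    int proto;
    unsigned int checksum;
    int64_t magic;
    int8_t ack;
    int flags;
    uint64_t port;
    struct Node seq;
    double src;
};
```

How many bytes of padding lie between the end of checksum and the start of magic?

0

Node: vy at 0 (size 4, align 4) → ends 4; pad 4 to align 8 for team; team at 8 (size 8, align 8) → ends 16; target at 16 (size 8, align 8) → ends 24; score at 24 (size 4, align 4) → ends 28; tail pad 4 to reach multiple of 8; total 32 bytes, alignment 8
payload_len at 0 (size 13, align 1) → ends 13
pad 3 to align 4 for proto
proto at 16 (size 4, align 4) → ends 20
checksum at 20 (size 4, align 4) → ends 24
magic at 24 (size 8, align 8) → ends 32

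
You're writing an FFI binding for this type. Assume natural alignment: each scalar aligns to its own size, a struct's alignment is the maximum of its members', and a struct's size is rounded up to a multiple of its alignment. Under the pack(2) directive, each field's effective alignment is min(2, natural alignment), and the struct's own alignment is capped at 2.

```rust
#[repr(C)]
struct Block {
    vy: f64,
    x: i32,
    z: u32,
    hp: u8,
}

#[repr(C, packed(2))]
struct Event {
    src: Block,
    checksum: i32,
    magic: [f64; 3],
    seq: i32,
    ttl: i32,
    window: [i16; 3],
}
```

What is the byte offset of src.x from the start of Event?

8

Block: @0: vy [8B, align 8] → 8; @8: x [4B, align 4] → 12; @12: z [4B, align 4] → 16; @16: hp [1B, align 1] → 17; +7 tail pad (align 8); size 24, align 8
@0: src [24B, align 2] → 24
within Block: x at 8
0 + 8 = 8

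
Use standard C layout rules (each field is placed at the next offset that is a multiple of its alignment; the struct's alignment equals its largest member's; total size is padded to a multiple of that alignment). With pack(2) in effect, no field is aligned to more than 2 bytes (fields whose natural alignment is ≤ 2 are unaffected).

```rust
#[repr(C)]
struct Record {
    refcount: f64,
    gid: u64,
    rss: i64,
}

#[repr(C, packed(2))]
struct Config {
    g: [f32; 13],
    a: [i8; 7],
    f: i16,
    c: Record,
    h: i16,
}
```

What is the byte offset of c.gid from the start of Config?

70

Record: @0: refcount [8B, align 8] → 8; @8: gid [8B, align 8] → 16; @16: rss [8B, align 8] → 24; size 24, align 8
@0: g [52B, align 2] → 52
@52: a [7B, align 1] → 59
+1 pad (align 2)
@60: f [2B, align 2] → 62
@62: c [24B, align 2] → 86
within Record: gid at 8
62 + 8 = 70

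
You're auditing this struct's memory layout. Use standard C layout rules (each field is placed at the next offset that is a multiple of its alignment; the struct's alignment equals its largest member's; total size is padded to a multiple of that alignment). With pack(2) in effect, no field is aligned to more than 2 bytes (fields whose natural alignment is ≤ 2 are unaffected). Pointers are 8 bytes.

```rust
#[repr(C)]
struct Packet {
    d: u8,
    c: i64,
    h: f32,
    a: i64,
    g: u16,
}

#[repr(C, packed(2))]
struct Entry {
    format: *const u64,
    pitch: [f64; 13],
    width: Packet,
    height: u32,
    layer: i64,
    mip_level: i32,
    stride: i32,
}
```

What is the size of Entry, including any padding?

172

Packet: d at 0 (size 1, align 1) → ends 1; pad 7 to align 8 for c; c at 8 (size 8, align 8) → ends 16; h at 16 (size 4, align 4) → ends 20; pad 4 to align 8 for a; a at 24 (size 8, align 8) → ends 32; g at 32 (size 2, align 2) → ends 34; tail pad 6 to reach multiple of 8; total 40 bytes, alignment 8
format at 0 (size 8, align 2) → ends 8
pitch at 8 (size 104, align 2) → ends 112
width at 112 (size 40, align 2) → ends 152
height at 152 (size 4, align 2) → ends 156
layer at 156 (size 8, align 2) → ends 164
mip_level at 164 (size 4, align 2) → ends 168
stride at 168 (size 4, align 2) → ends 172
total 172 bytes, alignment 2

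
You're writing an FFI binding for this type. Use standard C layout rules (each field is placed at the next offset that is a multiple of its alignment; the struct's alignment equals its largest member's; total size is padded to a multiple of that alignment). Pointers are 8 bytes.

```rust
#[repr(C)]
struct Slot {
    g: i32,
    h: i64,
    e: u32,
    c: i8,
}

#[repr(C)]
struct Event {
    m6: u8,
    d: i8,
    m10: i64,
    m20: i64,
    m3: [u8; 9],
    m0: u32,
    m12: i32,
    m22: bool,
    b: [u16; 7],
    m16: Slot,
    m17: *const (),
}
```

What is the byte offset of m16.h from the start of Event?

72

Slot: @0: g [4B, align 4] → 4; +4 pad (align 8); @8: h [8B, align 8] → 16; @16: e [4B, align 4] → 20; @20: c [1B, align 1] → 21; +3 tail pad (align 8); size 24, align 8
@0: m6 [1B, align 1] → 1
@1: d [1B, align 1] → 2
+6 pad (align 8)
@8: m10 [8B, align 8] → 16
@16: m20 [8B, align 8] → 24
@24: m3 [9B, align 1] → 33
+3 pad (align 4)
@36: m0 [4B, align 4] → 40
@40: m12 [4B, align 4] → 44
@44: m22 [1B, align 1] → 45
+1 pad (align 2)
@46: b [14B, align 2] → 60
+4 pad (align 8)
@64: m16 [24B, align 8] → 88
within Slot: h at 8
64 + 8 = 72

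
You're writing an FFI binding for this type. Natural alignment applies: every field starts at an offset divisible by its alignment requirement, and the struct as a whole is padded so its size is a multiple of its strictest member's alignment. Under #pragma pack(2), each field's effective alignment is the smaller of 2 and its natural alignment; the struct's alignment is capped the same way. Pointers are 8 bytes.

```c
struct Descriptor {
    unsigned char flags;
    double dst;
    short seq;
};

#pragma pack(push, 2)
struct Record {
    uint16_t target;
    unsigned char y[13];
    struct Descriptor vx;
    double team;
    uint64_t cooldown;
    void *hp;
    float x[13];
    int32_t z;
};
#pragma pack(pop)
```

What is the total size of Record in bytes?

Descriptor: 0..1  flags  (1B, 1-aligned); 1..8  -- padding (7B); 8..16  dst  (8B, 8-aligned); 16..18  seq  (2B, 2-aligned); 18..24  -- tail padding (6B); sizeof = 24, alignof = 8
0..2  target  (2B, 2-aligned)
2..15  y  (13B, 1-aligned)
15..16  -- padding (1B)
16..40  vx  (24B, 2-aligned)
40..48  team  (8B, 2-aligned)
48..56  cooldown  (8B, 2-aligned)
56..64  hp  (8B, 2-aligned)
64..116  x  (52B, 2-aligned)
116..120  z  (4B, 2-aligned)
sizeof = 120, alignof = 2

120 bytes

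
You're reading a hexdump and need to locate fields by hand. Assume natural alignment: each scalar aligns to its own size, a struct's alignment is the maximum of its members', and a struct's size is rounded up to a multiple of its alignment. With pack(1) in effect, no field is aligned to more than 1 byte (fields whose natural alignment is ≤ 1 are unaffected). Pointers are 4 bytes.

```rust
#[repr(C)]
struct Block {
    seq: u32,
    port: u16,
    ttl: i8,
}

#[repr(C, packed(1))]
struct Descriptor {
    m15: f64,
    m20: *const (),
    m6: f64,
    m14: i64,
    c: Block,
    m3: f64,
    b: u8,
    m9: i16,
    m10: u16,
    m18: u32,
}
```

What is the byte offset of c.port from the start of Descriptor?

32

Block: 0..4  seq  (4B, 4-aligned); 4..6  port  (2B, 2-aligned); 6..7  ttl  (1B, 1-aligned); 7..8  -- tail padding (1B); sizeof = 8, alignof = 4
0..8  m15  (8B, 1-aligned)
8..12  m20  (4B, 1-aligned)
12..20  m6  (8B, 1-aligned)
20..28  m14  (8B, 1-aligned)
28..36  c  (8B, 1-aligned)
within Block: port at 4
28 + 4 = 32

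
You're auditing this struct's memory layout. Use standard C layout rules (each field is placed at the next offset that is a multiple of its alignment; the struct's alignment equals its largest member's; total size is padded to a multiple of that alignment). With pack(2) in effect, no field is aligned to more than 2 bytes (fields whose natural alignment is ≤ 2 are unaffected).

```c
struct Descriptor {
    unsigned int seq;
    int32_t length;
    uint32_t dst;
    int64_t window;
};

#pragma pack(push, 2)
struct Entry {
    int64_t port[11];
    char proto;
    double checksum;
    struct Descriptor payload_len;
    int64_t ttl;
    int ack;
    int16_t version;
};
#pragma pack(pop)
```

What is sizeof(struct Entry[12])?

Descriptor: seq at 0 (size 4, align 4) → ends 4; length at 4 (size 4, align 4) → ends 8; dst at 8 (size 4, align 4) → ends 12; pad 4 to align 8 for window; window at 16 (size 8, align 8) → ends 24; total 24 bytes, alignment 8
port at 0 (size 88, align 2) → ends 88
proto at 88 (size 1, align 1) → ends 89
pad 1 to align 2 for checksum
checksum at 90 (size 8, align 2) → ends 98
payload_len at 98 (size 24, align 2) → ends 122
ttl at 122 (size 8, align 2) → ends 130
ack at 130 (size 4, align 2) → ends 134
version at 134 (size 2, align 2) → ends 136
total 136 bytes, alignment 2
array of 12: 12 × 136 = 1632

1632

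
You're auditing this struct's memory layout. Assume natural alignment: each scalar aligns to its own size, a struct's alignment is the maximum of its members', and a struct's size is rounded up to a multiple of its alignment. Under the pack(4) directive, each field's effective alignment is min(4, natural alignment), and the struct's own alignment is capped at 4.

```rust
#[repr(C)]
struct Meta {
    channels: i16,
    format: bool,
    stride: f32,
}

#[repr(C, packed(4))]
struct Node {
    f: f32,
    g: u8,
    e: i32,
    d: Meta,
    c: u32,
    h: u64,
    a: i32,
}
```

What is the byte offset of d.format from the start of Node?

14

Meta: channels at 0 (size 2, align 2) → ends 2; format at 2 (size 1, align 1) → ends 3; pad 1 to align 4 for stride; stride at 4 (size 4, align 4) → ends 8; total 8 bytes, alignment 4
f at 0 (size 4, align 4) → ends 4
g at 4 (size 1, align 1) → ends 5
pad 3 to align 4 for e
e at 8 (size 4, align 4) → ends 12
d at 12 (size 8, align 4) → ends 20
within Meta: format at 2
12 + 2 = 14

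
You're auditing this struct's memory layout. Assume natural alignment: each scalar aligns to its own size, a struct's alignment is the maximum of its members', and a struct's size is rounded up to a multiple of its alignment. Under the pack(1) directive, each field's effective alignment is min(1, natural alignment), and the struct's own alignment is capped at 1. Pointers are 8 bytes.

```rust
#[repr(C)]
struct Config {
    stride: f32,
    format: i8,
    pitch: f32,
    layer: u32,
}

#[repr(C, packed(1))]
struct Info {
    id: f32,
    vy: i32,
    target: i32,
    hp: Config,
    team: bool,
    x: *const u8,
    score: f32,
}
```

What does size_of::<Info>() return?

41

Config: @0: stride [4B, align 4] → 4; @4: format [1B, align 1] → 5; +3 pad (align 4); @8: pitch [4B, align 4] → 12; @12: layer [4B, align 4] → 16; size 16, align 4
@0: id [4B, align 1] → 4
@4: vy [4B, align 1] → 8
@8: target [4B, align 1] → 12
@12: hp [16B, align 1] → 28
@28: team [1B, align 1] → 29
@29: x [8B, align 1] → 37
@37: score [4B, align 1] → 41
size 41, align 1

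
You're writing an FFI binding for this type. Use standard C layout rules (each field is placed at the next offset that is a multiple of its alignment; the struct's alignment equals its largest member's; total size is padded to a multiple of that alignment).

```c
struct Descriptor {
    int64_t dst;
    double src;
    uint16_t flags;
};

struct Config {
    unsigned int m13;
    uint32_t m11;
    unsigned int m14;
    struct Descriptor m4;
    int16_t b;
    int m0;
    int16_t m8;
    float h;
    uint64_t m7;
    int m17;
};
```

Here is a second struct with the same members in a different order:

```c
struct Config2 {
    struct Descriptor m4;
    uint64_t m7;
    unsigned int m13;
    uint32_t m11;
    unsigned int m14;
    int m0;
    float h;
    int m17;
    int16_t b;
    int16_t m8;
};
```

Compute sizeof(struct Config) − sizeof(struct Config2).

Descriptor: dst at 0 (size 8, align 8) → ends 8; src at 8 (size 8, align 8) → ends 16; flags at 16 (size 2, align 2) → ends 18; tail pad 6 to reach multiple of 8; total 24 bytes, alignment 8
m13 at 0 (size 4, align 4) → ends 4
m11 at 4 (size 4, align 4) → ends 8
m14 at 8 (size 4, align 4) → ends 12
pad 4 to align 8 for m4
m4 at 16 (size 24, align 8) → ends 40
b at 40 (size 2, align 2) → ends 42
pad 2 to align 4 for m0
m0 at 44 (size 4, align 4) → ends 48
m8 at 48 (size 2, align 2) → ends 50
pad 2 to align 4 for h
h at 52 (size 4, align 4) → ends 56
m7 at 56 (size 8, align 8) → ends 64
m17 at 64 (size 4, align 4) → ends 68
tail pad 4 to reach multiple of 8
total 72 bytes, alignment 8
— Config2 —
m4 at 0 (size 24, align 8) → ends 24
m7 at 24 (size 8, align 8) → ends 32
m13 at 32 (size 4, align 4) → ends 36
m11 at 36 (size 4, align 4) → ends 40
m14 at 40 (size 4, align 4) → ends 44
m0 at 44 (size 4, align 4) → ends 48
h at 48 (size 4, align 4) → ends 52
m17 at 52 (size 4, align 4) → ends 56
b at 56 (size 2, align 2) → ends 58
m8 at 58 (size 2, align 2) → ends 60
tail pad 4 to reach multiple of 8
total 64 bytes, alignment 8
72 − 64 = 8

8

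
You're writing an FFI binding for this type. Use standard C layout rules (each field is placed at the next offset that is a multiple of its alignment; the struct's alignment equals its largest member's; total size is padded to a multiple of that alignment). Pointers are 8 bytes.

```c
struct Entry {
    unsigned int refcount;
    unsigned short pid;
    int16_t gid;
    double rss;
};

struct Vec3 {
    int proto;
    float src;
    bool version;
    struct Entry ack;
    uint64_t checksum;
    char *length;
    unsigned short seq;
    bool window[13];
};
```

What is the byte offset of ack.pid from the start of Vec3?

20

Entry: @0: refcount [4B, align 4] → 4; @4: pid [2B, align 2] → 6; @6: gid [2B, align 2] → 8; @8: rss [8B, align 8] → 16; size 16, align 8
@0: proto [4B, align 4] → 4
@4: src [4B, align 4] → 8
@8: version [1B, align 1] → 9
+7 pad (align 8)
@16: ack [16B, align 8] → 32
within Entry: pid at 4
16 + 4 = 20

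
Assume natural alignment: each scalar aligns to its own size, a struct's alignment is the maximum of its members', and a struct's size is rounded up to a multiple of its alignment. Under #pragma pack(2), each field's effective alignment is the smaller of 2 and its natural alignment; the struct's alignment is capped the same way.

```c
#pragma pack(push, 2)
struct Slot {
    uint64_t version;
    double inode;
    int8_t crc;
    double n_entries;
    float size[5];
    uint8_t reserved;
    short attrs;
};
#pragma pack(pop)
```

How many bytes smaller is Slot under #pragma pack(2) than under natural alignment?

6

natural layout:
  @0: version [8B, align 8] → 8
  @8: inode [8B, align 8] → 16
  @16: crc [1B, align 1] → 17
  +7 pad (align 8)
  @24: n_entries [8B, align 8] → 32
  @32: size [20B, align 4] → 52
  @52: reserved [1B, align 1] → 53
  +1 pad (align 2)
  @54: attrs [2B, align 2] → 56
  size 56, align 8
packed(2) layout:
  @0: version [8B, align 2] → 8
  @8: inode [8B, align 2] → 16
  @16: crc [1B, align 1] → 17
  +1 pad (align 2)
  @18: n_entries [8B, align 2] → 26
  @26: size [20B, align 2] → 46
  @46: reserved [1B, align 1] → 47
  +1 pad (align 2)
  @48: attrs [2B, align 2] → 50
  size 50, align 2
56 − 50 = 6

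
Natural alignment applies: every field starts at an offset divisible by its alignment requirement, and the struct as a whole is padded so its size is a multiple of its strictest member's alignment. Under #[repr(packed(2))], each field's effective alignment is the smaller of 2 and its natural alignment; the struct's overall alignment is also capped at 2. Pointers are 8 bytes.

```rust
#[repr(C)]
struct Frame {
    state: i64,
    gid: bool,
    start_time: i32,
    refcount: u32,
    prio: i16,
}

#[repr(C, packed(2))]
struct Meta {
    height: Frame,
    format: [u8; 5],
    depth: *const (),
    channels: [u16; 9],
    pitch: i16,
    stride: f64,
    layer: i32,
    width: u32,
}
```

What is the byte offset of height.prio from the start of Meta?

20

Frame: 0..8  state  (8B, 8-aligned); 8..9  gid  (1B, 1-aligned); 9..12  -- padding (3B); 12..16  start_time  (4B, 4-aligned); 16..20  refcount  (4B, 4-aligned); 20..22  prio  (2B, 2-aligned); 22..24  -- tail padding (2B); sizeof = 24, alignof = 8
0..24  height  (24B, 2-aligned)
within Frame: prio at 20
0 + 20 = 20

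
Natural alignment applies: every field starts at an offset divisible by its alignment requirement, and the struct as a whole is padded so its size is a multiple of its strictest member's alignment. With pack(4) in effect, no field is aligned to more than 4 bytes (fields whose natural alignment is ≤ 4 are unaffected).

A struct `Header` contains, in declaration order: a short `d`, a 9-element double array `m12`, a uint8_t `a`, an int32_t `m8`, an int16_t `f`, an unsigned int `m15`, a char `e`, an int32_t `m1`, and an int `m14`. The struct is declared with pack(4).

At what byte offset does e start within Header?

@0: d [2B, align 2] → 2
+2 pad (align 4)
@4: m12 [72B, align 4] → 76
@76: a [1B, align 1] → 77
+3 pad (align 4)
@80: m8 [4B, align 4] → 84
@84: f [2B, align 2] → 86
+2 pad (align 4)
@88: m15 [4B, align 4] → 92
@92: e [1B, align 1] → 93

92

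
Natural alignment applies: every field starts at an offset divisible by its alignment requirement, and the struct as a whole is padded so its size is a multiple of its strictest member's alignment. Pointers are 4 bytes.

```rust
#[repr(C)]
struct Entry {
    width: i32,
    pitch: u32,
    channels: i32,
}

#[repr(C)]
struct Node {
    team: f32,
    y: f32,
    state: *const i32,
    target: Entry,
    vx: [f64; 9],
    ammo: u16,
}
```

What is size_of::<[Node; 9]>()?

936

Entry: 0..4  width  (4B, 4-aligned); 4..8  pitch  (4B, 4-aligned); 8..12  channels  (4B, 4-aligned); sizeof = 12, alignof = 4
0..4  team  (4B, 4-aligned)
4..8  y  (4B, 4-aligned)
8..12  state  (4B, 4-aligned)
12..24  target  (12B, 4-aligned)
24..96  vx  (72B, 8-aligned)
96..98  ammo  (2B, 2-aligned)
98..104  -- tail padding (6B)
sizeof = 104, alignof = 8
array of 9: 9 × 104 = 936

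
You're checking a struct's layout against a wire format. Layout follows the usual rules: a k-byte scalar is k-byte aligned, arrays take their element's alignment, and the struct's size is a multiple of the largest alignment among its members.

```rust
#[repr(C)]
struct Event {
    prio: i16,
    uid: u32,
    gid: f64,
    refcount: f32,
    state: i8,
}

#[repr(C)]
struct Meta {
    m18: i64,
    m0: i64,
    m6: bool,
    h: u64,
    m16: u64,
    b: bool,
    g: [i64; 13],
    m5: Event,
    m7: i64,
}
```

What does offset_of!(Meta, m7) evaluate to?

176

Event: 0..2  prio  (2B, 2-aligned); 2..4  -- padding (2B); 4..8  uid  (4B, 4-aligned); 8..16  gid  (8B, 8-aligned); 16..20  refcount  (4B, 4-aligned); 20..21  state  (1B, 1-aligned); 21..24  -- tail padding (3B); sizeof = 24, alignof = 8
0..8  m18  (8B, 8-aligned)
8..16  m0  (8B, 8-aligned)
16..17  m6  (1B, 1-aligned)
17..24  -- padding (7B)
24..32  h  (8B, 8-aligned)
32..40  m16  (8B, 8-aligned)
40..41  b  (1B, 1-aligned)
41..48  -- padding (7B)
48..152  g  (104B, 8-aligned)
152..176  m5  (24B, 8-aligned)
176..184  m7  (8B, 8-aligned)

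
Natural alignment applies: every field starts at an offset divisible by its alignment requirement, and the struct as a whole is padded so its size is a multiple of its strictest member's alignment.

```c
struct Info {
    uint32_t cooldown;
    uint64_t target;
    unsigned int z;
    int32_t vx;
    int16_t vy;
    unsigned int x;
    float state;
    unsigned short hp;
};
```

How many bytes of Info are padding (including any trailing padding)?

8

cooldown at 0 (size 4, align 4) → ends 4
pad 4 to align 8 for target
target at 8 (size 8, align 8) → ends 16
z at 16 (size 4, align 4) → ends 20
vx at 20 (size 4, align 4) → ends 24
vy at 24 (size 2, align 2) → ends 26
pad 2 to align 4 for x
x at 28 (size 4, align 4) → ends 32
state at 32 (size 4, align 4) → ends 36
hp at 36 (size 2, align 2) → ends 38
tail pad 2 to reach multiple of 8
total 40 bytes, alignment 8
data bytes 32, size 40 → padding 8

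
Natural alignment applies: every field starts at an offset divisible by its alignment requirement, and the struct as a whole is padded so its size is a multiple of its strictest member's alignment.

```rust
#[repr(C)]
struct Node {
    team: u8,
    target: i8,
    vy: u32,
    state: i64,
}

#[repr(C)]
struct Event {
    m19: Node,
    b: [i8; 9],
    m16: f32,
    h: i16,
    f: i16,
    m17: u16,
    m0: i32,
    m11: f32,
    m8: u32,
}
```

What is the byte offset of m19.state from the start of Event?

8

Node: 0..1  team  (1B, 1-aligned); 1..2  target  (1B, 1-aligned); 2..4  -- padding (2B); 4..8  vy  (4B, 4-aligned); 8..16  state  (8B, 8-aligned); sizeof = 16, alignof = 8
0..16  m19  (16B, 8-aligned)
within Node: state at 8
0 + 8 = 8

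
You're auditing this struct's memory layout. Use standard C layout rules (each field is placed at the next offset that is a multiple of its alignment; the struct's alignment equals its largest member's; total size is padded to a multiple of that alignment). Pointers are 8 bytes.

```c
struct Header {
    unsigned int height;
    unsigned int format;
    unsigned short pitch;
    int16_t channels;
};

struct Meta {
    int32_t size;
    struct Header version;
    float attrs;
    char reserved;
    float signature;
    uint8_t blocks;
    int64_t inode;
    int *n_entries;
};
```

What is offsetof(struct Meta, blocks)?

Header: height at 0 (size 4, align 4) → ends 4; format at 4 (size 4, align 4) → ends 8; pitch at 8 (size 2, align 2) → ends 10; channels at 10 (size 2, align 2) → ends 12; total 12 bytes, alignment 4
size at 0 (size 4, align 4) → ends 4
version at 4 (size 12, align 4) → ends 16
attrs at 16 (size 4, align 4) → ends 20
reserved at 20 (size 1, align 1) → ends 21
pad 3 to align 4 for signature
signature at 24 (size 4, align 4) → ends 28
blocks at 28 (size 1, align 1) → ends 29

28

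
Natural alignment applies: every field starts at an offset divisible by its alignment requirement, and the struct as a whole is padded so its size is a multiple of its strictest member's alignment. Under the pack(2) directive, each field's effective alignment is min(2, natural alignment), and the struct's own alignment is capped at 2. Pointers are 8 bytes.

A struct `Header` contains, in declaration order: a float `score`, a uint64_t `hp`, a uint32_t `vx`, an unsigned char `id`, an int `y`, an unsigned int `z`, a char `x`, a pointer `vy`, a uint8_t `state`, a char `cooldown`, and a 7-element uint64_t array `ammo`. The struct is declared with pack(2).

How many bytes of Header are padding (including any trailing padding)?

@0: score [4B, align 2] → 4
@4: hp [8B, align 2] → 12
@12: vx [4B, align 2] → 16
@16: id [1B, align 1] → 17
+1 pad (align 2)
@18: y [4B, align 2] → 22
@22: z [4B, align 2] → 26
@26: x [1B, align 1] → 27
+1 pad (align 2)
@28: vy [8B, align 2] → 36
@36: state [1B, align 1] → 37
@37: cooldown [1B, align 1] → 38
@38: ammo [56B, align 2] → 94
size 94, align 2
data bytes 92, size 94 → padding 2

2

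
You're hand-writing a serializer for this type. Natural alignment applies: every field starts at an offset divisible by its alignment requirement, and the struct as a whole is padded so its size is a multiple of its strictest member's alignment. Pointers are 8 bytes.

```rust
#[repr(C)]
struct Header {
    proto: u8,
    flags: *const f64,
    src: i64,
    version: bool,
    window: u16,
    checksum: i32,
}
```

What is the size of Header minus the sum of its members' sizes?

8

0..1  proto  (1B, 1-aligned)
1..8  -- padding (7B)
8..16  flags  (8B, 8-aligned)
16..24  src  (8B, 8-aligned)
24..25  version  (1B, 1-aligned)
25..26  -- padding (1B)
26..28  window  (2B, 2-aligned)
28..32  checksum  (4B, 4-aligned)
sizeof = 32, alignof = 8
data bytes 24, size 32 → padding 8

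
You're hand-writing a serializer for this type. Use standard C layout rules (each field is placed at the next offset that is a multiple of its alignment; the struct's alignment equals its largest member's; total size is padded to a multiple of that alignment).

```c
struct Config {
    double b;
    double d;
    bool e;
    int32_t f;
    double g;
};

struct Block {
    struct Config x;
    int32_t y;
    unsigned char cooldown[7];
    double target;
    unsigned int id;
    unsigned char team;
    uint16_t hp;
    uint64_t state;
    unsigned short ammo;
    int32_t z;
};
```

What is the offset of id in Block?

56

Config: b at 0 (size 8, align 8) → ends 8; d at 8 (size 8, align 8) → ends 16; e at 16 (size 1, align 1) → ends 17; pad 3 to align 4 for f; f at 20 (size 4, align 4) → ends 24; g at 24 (size 8, align 8) → ends 32; total 32 bytes, alignment 8
x at 0 (size 32, align 8) → ends 32
y at 32 (size 4, align 4) → ends 36
cooldown at 36 (size 7, align 1) → ends 43
pad 5 to align 8 for target
target at 48 (size 8, align 8) → ends 56
id at 56 (size 4, align 4) → ends 60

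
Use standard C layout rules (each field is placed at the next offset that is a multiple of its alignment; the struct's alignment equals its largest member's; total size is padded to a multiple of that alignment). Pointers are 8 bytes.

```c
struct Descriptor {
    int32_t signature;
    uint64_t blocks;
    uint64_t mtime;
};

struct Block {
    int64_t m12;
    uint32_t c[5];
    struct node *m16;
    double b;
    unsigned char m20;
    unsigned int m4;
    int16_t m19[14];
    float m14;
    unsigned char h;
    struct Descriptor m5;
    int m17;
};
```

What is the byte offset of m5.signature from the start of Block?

Descriptor: 0..4  signature  (4B, 4-aligned); 4..8  -- padding (4B); 8..16  blocks  (8B, 8-aligned); 16..24  mtime  (8B, 8-aligned); sizeof = 24, alignof = 8
0..8  m12  (8B, 8-aligned)
8..28  c  (20B, 4-aligned)
28..32  -- padding (4B)
32..40  m16  (8B, 8-aligned)
40..48  b  (8B, 8-aligned)
48..49  m20  (1B, 1-aligned)
49..52  -- padding (3B)
52..56  m4  (4B, 4-aligned)
56..84  m19  (28B, 2-aligned)
84..88  m14  (4B, 4-aligned)
88..89  h  (1B, 1-aligned)
89..96  -- padding (7B)
96..120  m5  (24B, 8-aligned)
within Descriptor: signature at 0
96 + 0 = 96

96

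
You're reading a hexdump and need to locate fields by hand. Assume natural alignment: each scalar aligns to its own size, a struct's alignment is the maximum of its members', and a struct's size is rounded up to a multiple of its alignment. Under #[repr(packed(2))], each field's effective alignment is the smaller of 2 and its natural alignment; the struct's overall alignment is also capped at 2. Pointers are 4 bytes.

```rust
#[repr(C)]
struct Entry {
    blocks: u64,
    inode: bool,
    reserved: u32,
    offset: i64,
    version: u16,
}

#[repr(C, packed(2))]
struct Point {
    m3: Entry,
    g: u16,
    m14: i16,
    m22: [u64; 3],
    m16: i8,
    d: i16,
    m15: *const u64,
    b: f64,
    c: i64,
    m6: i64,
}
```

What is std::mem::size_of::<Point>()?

92

Entry: @0: blocks [8B, align 8] → 8; @8: inode [1B, align 1] → 9; +3 pad (align 4); @12: reserved [4B, align 4] → 16; @16: offset [8B, align 8] → 24; @24: version [2B, align 2] → 26; +6 tail pad (align 8); size 32, align 8
@0: m3 [32B, align 2] → 32
@32: g [2B, align 2] → 34
@34: m14 [2B, align 2] → 36
@36: m22 [24B, align 2] → 60
@60: m16 [1B, align 1] → 61
+1 pad (align 2)
@62: d [2B, align 2] → 64
@64: m15 [4B, align 2] → 68
@68: b [8B, align 2] → 76
@76: c [8B, align 2] → 84
@84: m6 [8B, align 2] → 92
size 92, align 2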